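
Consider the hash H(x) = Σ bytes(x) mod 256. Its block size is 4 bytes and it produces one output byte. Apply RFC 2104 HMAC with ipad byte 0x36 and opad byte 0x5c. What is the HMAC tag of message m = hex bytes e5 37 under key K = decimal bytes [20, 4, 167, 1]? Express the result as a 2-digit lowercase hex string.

30

Key decimal bytes [20, 4, 167, 1] = 14 04 a7 01 is exactly B = 4 bytes: K' = 14 04 a7 01.
K' ⊕ ipad = 22 32 91 37.  K' ⊕ opad = 48 58 fb 5d.
Inner input = (K'⊕ipad) ∥ m = 22 32 91 37 ∥ e5 37.
Inner hash: sum = 34+50+145+55+229+55 = 568; mod 256 = 56 → 38.
Outer input = (K'⊕opad) ∥ inner = 48 58 fb 5d ∥ 38.
Outer hash (tag): sum = 72+88+251+93+56 = 560; mod 256 = 48 → 30.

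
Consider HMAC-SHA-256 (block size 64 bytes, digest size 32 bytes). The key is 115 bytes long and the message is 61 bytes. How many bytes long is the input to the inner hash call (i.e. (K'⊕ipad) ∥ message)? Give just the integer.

125

Key is 115 > 64 bytes, so it is hashed to 32 bytes then zero-padded to 64: |K'| = 64.
Inner input = (K'⊕ipad) ∥ m → 64 + 61 = 125 bytes.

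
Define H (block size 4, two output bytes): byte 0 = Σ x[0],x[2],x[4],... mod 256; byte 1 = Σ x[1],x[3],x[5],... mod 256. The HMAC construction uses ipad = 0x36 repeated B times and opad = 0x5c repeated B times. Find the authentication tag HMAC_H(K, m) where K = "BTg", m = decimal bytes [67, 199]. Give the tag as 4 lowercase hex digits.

61c3

Key "BTg" = 42 54 67 is 3 bytes ≤ B = 4; zero-pad to 4 bytes: K' = 42 54 67 00.
K' ⊕ ipad = 74 62 51 36.  K' ⊕ opad = 1e 08 3b 5c.
Inner input = (K'⊕ipad) ∥ m = 74 62 51 36 ∥ 43 c7.
Inner hash: even-index sum = 264 mod 256 = 8; odd-index sum = 351 mod 256 = 95 → 08 5f.
Outer input = (K'⊕opad) ∥ inner = 1e 08 3b 5c ∥ 08 5f.
Outer hash (tag): even-index sum = 97 mod 256 = 97; odd-index sum = 195 mod 256 = 195 → 61 c3.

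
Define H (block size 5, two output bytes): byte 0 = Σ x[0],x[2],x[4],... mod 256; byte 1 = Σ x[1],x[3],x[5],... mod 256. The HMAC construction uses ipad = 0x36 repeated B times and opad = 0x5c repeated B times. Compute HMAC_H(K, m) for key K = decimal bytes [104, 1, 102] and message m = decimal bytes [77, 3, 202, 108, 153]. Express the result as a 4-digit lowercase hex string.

e70c

Key decimal bytes [104, 1, 102] = 68 01 66 is 3 bytes ≤ B = 5; zero-pad to 5 bytes: K' = 68 01 66 00 00.
K' ⊕ ipad = 5e 37 50 36 36.  K' ⊕ opad = 34 5d 3a 5c 5c.
Inner input = (K'⊕ipad) ∥ m = 5e 37 50 36 36 ∥ 4d 03 ca 6c 99.
Inner hash: even-index sum = 339 mod 256 = 83; odd-index sum = 541 mod 256 = 29 → 53 1d.
Outer input = (K'⊕opad) ∥ inner = 34 5d 3a 5c 5c ∥ 53 1d.
Outer hash (tag): even-index sum = 231 mod 256 = 231; odd-index sum = 268 mod 256 = 12 → e7 0c.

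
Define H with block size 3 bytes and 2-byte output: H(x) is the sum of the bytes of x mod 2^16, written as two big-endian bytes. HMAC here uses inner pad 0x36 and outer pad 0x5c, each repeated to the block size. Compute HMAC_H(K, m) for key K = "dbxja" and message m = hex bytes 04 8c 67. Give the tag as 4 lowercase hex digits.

Key "dbxja" = 64 62 78 6a 61 is 5 bytes > B = 3, so hash it first: H(key) = 02 09, then zero-pad to 3 bytes: K' = 02 09 00.
K' ⊕ ipad = 34 3f 36.  K' ⊕ opad = 5e 55 5c.
Inner input = (K'⊕ipad) ∥ m = 34 3f 36 ∥ 04 8c 67.
Inner hash: sum = 52+63+54+4+140+103 = 416 → 01 a0.
Outer input = (K'⊕opad) ∥ inner = 5e 55 5c ∥ 01 a0.
Outer hash (tag): sum = 94+85+92+1+160 = 432 → 01 b0.

01b0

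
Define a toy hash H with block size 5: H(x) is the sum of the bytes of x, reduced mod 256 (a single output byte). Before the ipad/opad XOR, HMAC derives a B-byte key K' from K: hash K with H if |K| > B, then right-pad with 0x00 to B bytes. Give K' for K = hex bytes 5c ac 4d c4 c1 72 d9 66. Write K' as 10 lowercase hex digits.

8b00000000

|K| = 8 > B = 5, so first hash the key.
H(K): sum = 92+172+77+196+193+114+217+102 = 1163; mod 256 = 139 → 8b.
Zero-pad H(K) = 8b to 5 bytes: K' = 8b 00 00 00 00.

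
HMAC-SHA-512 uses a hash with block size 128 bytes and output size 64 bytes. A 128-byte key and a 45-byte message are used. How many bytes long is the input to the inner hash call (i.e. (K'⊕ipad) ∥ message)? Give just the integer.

173

Key is 128 ≤ 128 bytes, zero-padded: |K'| = 128.
Inner input = (K'⊕ipad) ∥ m → 128 + 45 = 173 bytes.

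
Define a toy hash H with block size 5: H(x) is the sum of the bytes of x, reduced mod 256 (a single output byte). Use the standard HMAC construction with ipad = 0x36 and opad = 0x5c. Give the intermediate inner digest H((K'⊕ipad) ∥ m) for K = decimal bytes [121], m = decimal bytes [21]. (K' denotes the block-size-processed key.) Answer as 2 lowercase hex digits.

3c

Key decimal bytes [121] = 79 is 1 byte ≤ B = 5; zero-pad to 5 bytes: K' = 79 00 00 00 00.
K' ⊕ ipad = 4f 36 36 36 36.
Inner input = 4f 36 36 36 36 ∥ 15.
Inner hash: sum = 79+54+54+54+54+21 = 316; mod 256 = 60 → 3c.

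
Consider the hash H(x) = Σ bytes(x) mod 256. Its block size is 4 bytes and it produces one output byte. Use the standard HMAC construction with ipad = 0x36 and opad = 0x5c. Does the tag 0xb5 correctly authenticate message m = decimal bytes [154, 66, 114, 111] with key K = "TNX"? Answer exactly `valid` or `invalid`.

valid

Key "TNX" = 54 4e 58 is 3 bytes ≤ B = 4; zero-pad to 4 bytes: K' = 54 4e 58 00.
K' ⊕ ipad = 62 78 6e 36; K' ⊕ opad = 08 12 04 5c.
Inner hash: sum = 98+120+110+54+154+66+114+111 = 827; mod 256 = 59 → 3b.
Outer hash (recomputed tag): sum = 8+18+4+92+59 = 181 → b5.
Recomputed tag = b5; claimed = b5 → match.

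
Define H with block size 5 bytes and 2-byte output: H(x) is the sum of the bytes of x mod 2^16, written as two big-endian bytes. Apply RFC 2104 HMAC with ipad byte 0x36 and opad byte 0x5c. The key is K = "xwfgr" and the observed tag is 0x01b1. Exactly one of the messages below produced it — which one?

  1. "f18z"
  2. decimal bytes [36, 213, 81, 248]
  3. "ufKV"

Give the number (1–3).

1

Key "xwfgr" = 78 77 66 67 72 is exactly B = 5 bytes: K' = 78 77 66 67 72.
K' ⊕ ipad = 4e 41 50 51 44; K' ⊕ opad = 24 2b 3a 3b 2e.
m1: inner = H(4e 41 50 51 44 66 31 38 7a) = 02 bd; tag = H(24 2b 3a 3b 2e 02 bd) = 01b1 ← matches
m2: inner = H(4e 41 50 51 44 24 d5 51 f8) = 03 b6; tag = H(24 2b 3a 3b 2e 03 b6) = 01ab
m3: inner = H(4e 41 50 51 44 75 66 4b 56) = 02 f0; tag = H(24 2b 3a 3b 2e 02 f0) = 01e4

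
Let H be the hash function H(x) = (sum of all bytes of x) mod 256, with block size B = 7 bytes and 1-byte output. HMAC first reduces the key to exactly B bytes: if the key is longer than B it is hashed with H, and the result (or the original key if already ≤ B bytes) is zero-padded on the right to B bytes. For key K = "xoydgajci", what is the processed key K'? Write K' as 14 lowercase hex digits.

c2000000000000

|K| = 9 > B = 7, so first hash the key.
H(K): sum = 120+111+121+100+103+97+106+99+105 = 962; mod 256 = 194 → c2.
Zero-pad H(K) = c2 to 7 bytes: K' = c2 00 00 00 00 00 00.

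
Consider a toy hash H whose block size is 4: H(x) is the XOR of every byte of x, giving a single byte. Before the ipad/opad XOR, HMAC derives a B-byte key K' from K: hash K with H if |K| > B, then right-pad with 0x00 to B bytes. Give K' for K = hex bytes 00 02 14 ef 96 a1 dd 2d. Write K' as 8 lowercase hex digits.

|K| = 8 > B = 4, so first hash the key.
H(K): XOR 00⊕02⊕14⊕ef⊕96⊕a1⊕dd⊕2d = 3e.
Zero-pad H(K) = 3e to 4 bytes: K' = 3e 00 00 00.

3e000000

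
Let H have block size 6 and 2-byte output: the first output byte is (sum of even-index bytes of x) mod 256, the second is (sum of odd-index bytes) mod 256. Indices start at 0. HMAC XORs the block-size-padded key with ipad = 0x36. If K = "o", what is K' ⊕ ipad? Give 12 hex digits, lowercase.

593636363636

Key "o" = 6f is 1 byte ≤ B = 6; zero-pad to 6 bytes: K' = 6f 00 00 00 00 00.
XOR each byte with 0x36: 6f⊕36=59, 00⊕36=36, 00⊕36=36, 00⊕36=36, 00⊕36=36, 00⊕36=36.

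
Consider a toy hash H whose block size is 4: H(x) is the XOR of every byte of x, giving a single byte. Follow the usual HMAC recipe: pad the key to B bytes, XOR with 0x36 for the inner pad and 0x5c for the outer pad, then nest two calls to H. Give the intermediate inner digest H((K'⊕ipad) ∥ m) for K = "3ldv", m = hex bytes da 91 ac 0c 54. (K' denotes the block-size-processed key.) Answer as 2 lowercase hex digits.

Key "3ldv" = 33 6c 64 76 is exactly B = 4 bytes: K' = 33 6c 64 76.
K' ⊕ ipad = 05 5a 52 40.
Inner input = 05 5a 52 40 ∥ da 91 ac 0c 54.
Inner hash: XOR 05⊕5a⊕52⊕40⊕da⊕91⊕ac⊕0c⊕54 = f2.

f2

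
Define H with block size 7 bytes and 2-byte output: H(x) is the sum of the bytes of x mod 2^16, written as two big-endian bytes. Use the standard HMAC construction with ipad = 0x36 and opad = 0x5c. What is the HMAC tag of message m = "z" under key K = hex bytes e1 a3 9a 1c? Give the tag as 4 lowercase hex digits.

0437

Key hex bytes e1 a3 9a 1c is 4 bytes ≤ B = 7; zero-pad to 7 bytes: K' = e1 a3 9a 1c 00 00 00.
K' ⊕ ipad = d7 95 ac 2a 36 36 36.  K' ⊕ opad = bd ff c6 40 5c 5c 5c.
Inner input = (K'⊕ipad) ∥ m = d7 95 ac 2a 36 36 36 ∥ 7a.
Inner hash: sum = 215+149+172+42+54+54+54+122 = 862 → 03 5e.
Outer input = (K'⊕opad) ∥ inner = bd ff c6 40 5c 5c 5c ∥ 03 5e.
Outer hash (tag): sum = 189+255+198+64+92+92+92+3+94 = 1079 → 04 37.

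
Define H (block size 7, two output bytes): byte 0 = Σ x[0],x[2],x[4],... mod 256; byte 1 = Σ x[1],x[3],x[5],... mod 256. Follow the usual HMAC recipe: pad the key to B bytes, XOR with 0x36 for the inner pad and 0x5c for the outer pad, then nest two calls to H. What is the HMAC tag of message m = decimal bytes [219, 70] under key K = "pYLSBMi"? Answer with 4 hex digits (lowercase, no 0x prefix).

Key "pYLSBMi" = 70 59 4c 53 42 4d 69 is exactly B = 7 bytes: K' = 70 59 4c 53 42 4d 69.
K' ⊕ ipad = 46 6f 7a 65 74 7b 5f.  K' ⊕ opad = 2c 05 10 0f 1e 11 35.
Inner input = (K'⊕ipad) ∥ m = 46 6f 7a 65 74 7b 5f ∥ db 46.
Inner hash: even-index sum = 473 mod 256 = 217; odd-index sum = 554 mod 256 = 42 → d9 2a.
Outer input = (K'⊕opad) ∥ inner = 2c 05 10 0f 1e 11 35 ∥ d9 2a.
Outer hash (tag): even-index sum = 185 mod 256 = 185; odd-index sum = 254 mod 256 = 254 → b9 fe.

b9fe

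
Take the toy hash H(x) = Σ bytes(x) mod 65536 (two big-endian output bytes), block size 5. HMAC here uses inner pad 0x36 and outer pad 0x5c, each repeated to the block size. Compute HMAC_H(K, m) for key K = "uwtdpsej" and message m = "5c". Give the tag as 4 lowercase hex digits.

024d

Key "uwtdpsej" = 75 77 74 64 70 73 65 6a is 8 bytes > B = 5, so hash it first: H(key) = 03 76, then zero-pad to 5 bytes: K' = 03 76 00 00 00.
K' ⊕ ipad = 35 40 36 36 36.  K' ⊕ opad = 5f 2a 5c 5c 5c.
Inner input = (K'⊕ipad) ∥ m = 35 40 36 36 36 ∥ 35 63.
Inner hash: sum = 53+64+54+54+54+53+99 = 431 → 01 af.
Outer input = (K'⊕opad) ∥ inner = 5f 2a 5c 5c 5c ∥ 01 af.
Outer hash (tag): sum = 95+42+92+92+92+1+175 = 589 → 02 4d.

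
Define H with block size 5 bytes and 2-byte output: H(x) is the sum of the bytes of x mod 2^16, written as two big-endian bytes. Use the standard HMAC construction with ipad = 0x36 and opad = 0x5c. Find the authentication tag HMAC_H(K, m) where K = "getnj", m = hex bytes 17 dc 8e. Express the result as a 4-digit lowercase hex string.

0122

Key "getnj" = 67 65 74 6e 6a is exactly B = 5 bytes: K' = 67 65 74 6e 6a.
K' ⊕ ipad = 51 53 42 58 5c.  K' ⊕ opad = 3b 39 28 32 36.
Inner input = (K'⊕ipad) ∥ m = 51 53 42 58 5c ∥ 17 dc 8e.
Inner hash: sum = 81+83+66+88+92+23+220+142 = 795 → 03 1b.
Outer input = (K'⊕opad) ∥ inner = 3b 39 28 32 36 ∥ 03 1b.
Outer hash (tag): sum = 59+57+40+50+54+3+27 = 290 → 01 22.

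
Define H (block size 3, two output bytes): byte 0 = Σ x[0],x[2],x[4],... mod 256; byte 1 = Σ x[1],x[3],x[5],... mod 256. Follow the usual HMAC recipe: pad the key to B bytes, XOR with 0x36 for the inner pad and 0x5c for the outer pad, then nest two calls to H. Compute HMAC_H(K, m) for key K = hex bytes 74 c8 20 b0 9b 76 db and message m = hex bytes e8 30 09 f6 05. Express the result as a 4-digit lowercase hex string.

Key hex bytes 74 c8 20 b0 9b 76 db is 7 bytes > B = 3, so hash it first: H(key) = 0a ee, then zero-pad to 3 bytes: K' = 0a ee 00.
K' ⊕ ipad = 3c d8 36.  K' ⊕ opad = 56 b2 5c.
Inner input = (K'⊕ipad) ∥ m = 3c d8 36 ∥ e8 30 09 f6 05.
Inner hash: even-index sum = 408 mod 256 = 152; odd-index sum = 462 mod 256 = 206 → 98 ce.
Outer input = (K'⊕opad) ∥ inner = 56 b2 5c ∥ 98 ce.
Outer hash (tag): even-index sum = 384 mod 256 = 128; odd-index sum = 330 mod 256 = 74 → 80 4a.

804a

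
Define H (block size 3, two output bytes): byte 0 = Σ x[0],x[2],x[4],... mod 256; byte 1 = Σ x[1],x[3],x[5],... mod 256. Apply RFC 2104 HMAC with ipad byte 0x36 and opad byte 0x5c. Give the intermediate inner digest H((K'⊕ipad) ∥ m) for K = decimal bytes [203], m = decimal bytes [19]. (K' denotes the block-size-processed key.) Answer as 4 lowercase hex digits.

Key decimal bytes [203] = cb is 1 byte ≤ B = 3; zero-pad to 3 bytes: K' = cb 00 00.
K' ⊕ ipad = fd 36 36.
Inner input = fd 36 36 ∥ 13.
Inner hash: even-index sum = 307 mod 256 = 51; odd-index sum = 73 mod 256 = 73 → 33 49.

3349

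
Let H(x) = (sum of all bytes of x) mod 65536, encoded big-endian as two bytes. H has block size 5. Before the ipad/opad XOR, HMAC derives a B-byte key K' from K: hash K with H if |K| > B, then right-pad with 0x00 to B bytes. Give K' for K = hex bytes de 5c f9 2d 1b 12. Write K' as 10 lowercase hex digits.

|K| = 6 > B = 5, so first hash the key.
H(K): sum = 222+92+249+45+27+18 = 653 → 02 8d.
Zero-pad H(K) = 02 8d to 5 bytes: K' = 02 8d 00 00 00.

028d000000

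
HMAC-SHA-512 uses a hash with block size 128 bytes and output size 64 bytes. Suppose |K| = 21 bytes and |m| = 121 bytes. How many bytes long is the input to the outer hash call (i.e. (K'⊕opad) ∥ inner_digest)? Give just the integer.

192

Key is 21 ≤ 128 bytes, zero-padded: |K'| = 128.
Outer input = (K'⊕opad) ∥ H(inner) → 128 + 64 = 192 bytes.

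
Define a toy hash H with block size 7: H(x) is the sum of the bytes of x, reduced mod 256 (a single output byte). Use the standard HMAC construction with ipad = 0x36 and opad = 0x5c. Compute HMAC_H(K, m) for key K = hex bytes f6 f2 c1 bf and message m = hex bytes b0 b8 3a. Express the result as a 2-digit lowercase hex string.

Key hex bytes f6 f2 c1 bf is 4 bytes ≤ B = 7; zero-pad to 7 bytes: K' = f6 f2 c1 bf 00 00 00.
K' ⊕ ipad = c0 c4 f7 89 36 36 36.  K' ⊕ opad = aa ae 9d e3 5c 5c 5c.
Inner input = (K'⊕ipad) ∥ m = c0 c4 f7 89 36 36 36 ∥ b0 b8 3a.
Inner hash: sum = 192+196+247+137+54+54+54+176+184+58 = 1352; mod 256 = 72 → 48.
Outer input = (K'⊕opad) ∥ inner = aa ae 9d e3 5c 5c 5c ∥ 48.
Outer hash (tag): sum = 170+174+157+227+92+92+92+72 = 1076; mod 256 = 52 → 34.

34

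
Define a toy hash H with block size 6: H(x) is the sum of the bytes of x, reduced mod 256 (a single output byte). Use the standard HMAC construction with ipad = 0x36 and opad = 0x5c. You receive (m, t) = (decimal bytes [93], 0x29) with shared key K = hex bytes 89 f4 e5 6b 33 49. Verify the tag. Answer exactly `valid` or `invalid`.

Key hex bytes 89 f4 e5 6b 33 49 is exactly B = 6 bytes: K' = 89 f4 e5 6b 33 49.
K' ⊕ ipad = bf c2 d3 5d 05 7f; K' ⊕ opad = d5 a8 b9 37 6f 15.
Inner hash: sum = 191+194+211+93+5+127+93 = 914; mod 256 = 146 → 92.
Outer hash (recomputed tag): sum = 213+168+185+55+111+21+146 = 899; mod 256 = 131 → 83.
Recomputed tag = 83; claimed = 29 → mismatch.

invalid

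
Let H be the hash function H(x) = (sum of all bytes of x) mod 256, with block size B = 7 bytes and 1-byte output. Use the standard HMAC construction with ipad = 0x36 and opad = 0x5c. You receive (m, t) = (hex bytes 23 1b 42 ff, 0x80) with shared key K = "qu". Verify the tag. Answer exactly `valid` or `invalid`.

Key "qu" = 71 75 is 2 bytes ≤ B = 7; zero-pad to 7 bytes: K' = 71 75 00 00 00 00 00.
K' ⊕ ipad = 47 43 36 36 36 36 36; K' ⊕ opad = 2d 29 5c 5c 5c 5c 5c.
Inner hash: sum = 71+67+54+54+54+54+54+35+27+66+255 = 791; mod 256 = 23 → 17.
Outer hash (recomputed tag): sum = 45+41+92+92+92+92+92+23 = 569; mod 256 = 57 → 39.
Recomputed tag = 39; claimed = 80 → mismatch.

invalid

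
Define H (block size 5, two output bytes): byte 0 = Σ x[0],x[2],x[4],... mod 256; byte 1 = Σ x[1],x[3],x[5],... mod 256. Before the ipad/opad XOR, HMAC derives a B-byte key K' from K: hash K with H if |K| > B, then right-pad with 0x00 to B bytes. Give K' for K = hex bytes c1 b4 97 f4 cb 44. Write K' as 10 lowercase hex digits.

|K| = 6 > B = 5, so first hash the key.
H(K): even-index sum = 547 mod 256 = 35; odd-index sum = 492 mod 256 = 236 → 23 ec.
Zero-pad H(K) = 23 ec to 5 bytes: K' = 23 ec 00 00 00.

23ec000000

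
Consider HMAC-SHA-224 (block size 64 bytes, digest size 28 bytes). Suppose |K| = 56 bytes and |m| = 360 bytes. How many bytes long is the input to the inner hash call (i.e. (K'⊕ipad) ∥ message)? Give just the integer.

424

Key is 56 ≤ 64 bytes, zero-padded: |K'| = 64.
Inner input = (K'⊕ipad) ∥ m → 64 + 360 = 424 bytes.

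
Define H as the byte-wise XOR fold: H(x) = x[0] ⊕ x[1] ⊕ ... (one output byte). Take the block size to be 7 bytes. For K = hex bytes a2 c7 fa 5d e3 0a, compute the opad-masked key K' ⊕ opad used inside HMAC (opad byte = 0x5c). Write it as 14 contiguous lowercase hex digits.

Key hex bytes a2 c7 fa 5d e3 0a is 6 bytes ≤ B = 7; zero-pad to 7 bytes: K' = a2 c7 fa 5d e3 0a 00.
XOR each byte with 0x5c: a2⊕5c=fe, c7⊕5c=9b, fa⊕5c=a6, 5d⊕5c=01, e3⊕5c=bf, 0a⊕5c=56, 00⊕5c=5c.

fe9ba601bf565c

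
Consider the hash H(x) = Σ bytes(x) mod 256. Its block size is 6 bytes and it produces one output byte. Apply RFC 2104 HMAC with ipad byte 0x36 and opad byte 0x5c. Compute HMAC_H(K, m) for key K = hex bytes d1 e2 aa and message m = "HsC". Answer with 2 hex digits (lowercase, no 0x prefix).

4c

Key hex bytes d1 e2 aa is 3 bytes ≤ B = 6; zero-pad to 6 bytes: K' = d1 e2 aa 00 00 00.
K' ⊕ ipad = e7 d4 9c 36 36 36.  K' ⊕ opad = 8d be f6 5c 5c 5c.
Inner input = (K'⊕ipad) ∥ m = e7 d4 9c 36 36 36 ∥ 48 73 43.
Inner hash: sum = 231+212+156+54+54+54+72+115+67 = 1015; mod 256 = 247 → f7.
Outer input = (K'⊕opad) ∥ inner = 8d be f6 5c 5c 5c ∥ f7.
Outer hash (tag): sum = 141+190+246+92+92+92+247 = 1100; mod 256 = 76 → 4c.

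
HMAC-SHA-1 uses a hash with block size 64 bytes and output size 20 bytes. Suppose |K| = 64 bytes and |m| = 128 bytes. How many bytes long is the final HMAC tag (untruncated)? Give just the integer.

20

The tag is one SHA-1 digest: 20 bytes.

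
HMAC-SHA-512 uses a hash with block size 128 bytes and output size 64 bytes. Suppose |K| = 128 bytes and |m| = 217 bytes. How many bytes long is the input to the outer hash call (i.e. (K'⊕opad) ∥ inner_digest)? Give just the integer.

Key is 128 ≤ 128 bytes, zero-padded: |K'| = 128.
Outer input = (K'⊕opad) ∥ H(inner) → 128 + 64 = 192 bytes.

192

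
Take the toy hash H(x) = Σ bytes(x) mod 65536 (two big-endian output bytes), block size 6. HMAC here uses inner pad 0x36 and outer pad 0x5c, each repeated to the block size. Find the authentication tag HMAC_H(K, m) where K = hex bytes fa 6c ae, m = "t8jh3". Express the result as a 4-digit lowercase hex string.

Key hex bytes fa 6c ae is 3 bytes ≤ B = 6; zero-pad to 6 bytes: K' = fa 6c ae 00 00 00.
K' ⊕ ipad = cc 5a 98 36 36 36.  K' ⊕ opad = a6 30 f2 5c 5c 5c.
Inner input = (K'⊕ipad) ∥ m = cc 5a 98 36 36 36 ∥ 74 38 6a 68 33.
Inner hash: sum = 204+90+152+54+54+54+116+56+106+104+51 = 1041 → 04 11.
Outer input = (K'⊕opad) ∥ inner = a6 30 f2 5c 5c 5c ∥ 04 11.
Outer hash (tag): sum = 166+48+242+92+92+92+4+17 = 753 → 02 f1.

02f1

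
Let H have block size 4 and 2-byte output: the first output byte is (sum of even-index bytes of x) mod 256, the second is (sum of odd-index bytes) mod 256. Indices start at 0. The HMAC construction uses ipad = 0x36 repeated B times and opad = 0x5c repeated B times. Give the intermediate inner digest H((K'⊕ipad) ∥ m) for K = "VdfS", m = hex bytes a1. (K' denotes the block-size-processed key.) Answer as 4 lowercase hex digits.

51b7

Key "VdfS" = 56 64 66 53 is exactly B = 4 bytes: K' = 56 64 66 53.
K' ⊕ ipad = 60 52 50 65.
Inner input = 60 52 50 65 ∥ a1.
Inner hash: even-index sum = 337 mod 256 = 81; odd-index sum = 183 mod 256 = 183 → 51 b7.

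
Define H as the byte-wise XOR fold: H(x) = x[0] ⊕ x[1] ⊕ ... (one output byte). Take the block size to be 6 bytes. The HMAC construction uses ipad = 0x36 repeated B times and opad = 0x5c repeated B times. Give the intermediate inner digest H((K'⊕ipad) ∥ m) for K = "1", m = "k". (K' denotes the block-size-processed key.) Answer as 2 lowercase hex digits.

5a

Key "1" = 31 is 1 byte ≤ B = 6; zero-pad to 6 bytes: K' = 31 00 00 00 00 00.
K' ⊕ ipad = 07 36 36 36 36 36.
Inner input = 07 36 36 36 36 36 ∥ 6b.
Inner hash: XOR 07⊕36⊕36⊕36⊕36⊕36⊕6b = 5a.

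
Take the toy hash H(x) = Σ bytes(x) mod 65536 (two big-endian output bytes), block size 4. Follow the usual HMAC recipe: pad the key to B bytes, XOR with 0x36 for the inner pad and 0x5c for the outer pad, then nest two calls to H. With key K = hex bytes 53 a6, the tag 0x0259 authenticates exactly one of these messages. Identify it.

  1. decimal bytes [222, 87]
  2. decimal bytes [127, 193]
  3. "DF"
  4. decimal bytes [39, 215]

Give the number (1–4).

1

Key hex bytes 53 a6 is 2 bytes ≤ B = 4; zero-pad to 4 bytes: K' = 53 a6 00 00.
K' ⊕ ipad = 65 90 36 36; K' ⊕ opad = 0f fa 5c 5c.
m1: inner = H(65 90 36 36 de 57) = 02 96; tag = H(0f fa 5c 5c 02 96) = 0259 ← matches
m2: inner = H(65 90 36 36 7f c1) = 02 a1; tag = H(0f fa 5c 5c 02 a1) = 0264
m3: inner = H(65 90 36 36 44 46) = 01 eb; tag = H(0f fa 5c 5c 01 eb) = 02ad
m4: inner = H(65 90 36 36 27 d7) = 02 5f; tag = H(0f fa 5c 5c 02 5f) = 0222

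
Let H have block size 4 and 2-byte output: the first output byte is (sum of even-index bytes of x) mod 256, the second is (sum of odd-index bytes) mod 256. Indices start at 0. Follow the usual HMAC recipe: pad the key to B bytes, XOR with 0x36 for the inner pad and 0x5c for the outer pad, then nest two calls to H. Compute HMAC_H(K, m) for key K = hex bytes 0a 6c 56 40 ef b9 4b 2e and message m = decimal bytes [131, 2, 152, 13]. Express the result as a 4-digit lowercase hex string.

1f15

Key hex bytes 0a 6c 56 40 ef b9 4b 2e is 8 bytes > B = 4, so hash it first: H(key) = 9a 93, then zero-pad to 4 bytes: K' = 9a 93 00 00.
K' ⊕ ipad = ac a5 36 36.  K' ⊕ opad = c6 cf 5c 5c.
Inner input = (K'⊕ipad) ∥ m = ac a5 36 36 ∥ 83 02 98 0d.
Inner hash: even-index sum = 509 mod 256 = 253; odd-index sum = 234 mod 256 = 234 → fd ea.
Outer input = (K'⊕opad) ∥ inner = c6 cf 5c 5c ∥ fd ea.
Outer hash (tag): even-index sum = 543 mod 256 = 31; odd-index sum = 533 mod 256 = 21 → 1f 15.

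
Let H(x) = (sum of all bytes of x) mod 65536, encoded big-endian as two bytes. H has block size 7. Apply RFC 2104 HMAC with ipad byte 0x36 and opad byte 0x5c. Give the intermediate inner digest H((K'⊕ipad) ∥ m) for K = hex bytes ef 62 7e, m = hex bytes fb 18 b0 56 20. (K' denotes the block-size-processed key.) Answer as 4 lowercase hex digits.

Key hex bytes ef 62 7e is 3 bytes ≤ B = 7; zero-pad to 7 bytes: K' = ef 62 7e 00 00 00 00.
K' ⊕ ipad = d9 54 48 36 36 36 36.
Inner input = d9 54 48 36 36 36 36 ∥ fb 18 b0 56 20.
Inner hash: sum = 217+84+72+54+54+54+54+251+24+176+86+32 = 1158 → 04 86.

0486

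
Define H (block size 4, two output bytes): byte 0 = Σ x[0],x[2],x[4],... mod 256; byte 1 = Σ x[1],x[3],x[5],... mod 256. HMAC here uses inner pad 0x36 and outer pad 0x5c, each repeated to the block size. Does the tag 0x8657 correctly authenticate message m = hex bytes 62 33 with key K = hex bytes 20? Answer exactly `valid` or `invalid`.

Key hex bytes 20 is 1 byte ≤ B = 4; zero-pad to 4 bytes: K' = 20 00 00 00.
K' ⊕ ipad = 16 36 36 36; K' ⊕ opad = 7c 5c 5c 5c.
Inner hash: even-index sum = 174 mod 256 = 174; odd-index sum = 159 mod 256 = 159 → ae 9f.
Outer hash (recomputed tag): even-index sum = 390 mod 256 = 134; odd-index sum = 343 mod 256 = 87 → 86 57.
Recomputed tag = 8657; claimed = 8657 → match.

valid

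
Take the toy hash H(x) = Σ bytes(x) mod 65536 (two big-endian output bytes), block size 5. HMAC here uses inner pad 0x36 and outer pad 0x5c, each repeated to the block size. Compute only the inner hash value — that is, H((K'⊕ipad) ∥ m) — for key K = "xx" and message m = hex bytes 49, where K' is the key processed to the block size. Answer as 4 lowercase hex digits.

0187

Key "xx" = 78 78 is 2 bytes ≤ B = 5; zero-pad to 5 bytes: K' = 78 78 00 00 00.
K' ⊕ ipad = 4e 4e 36 36 36.
Inner input = 4e 4e 36 36 36 ∥ 49.
Inner hash: sum = 78+78+54+54+54+73 = 391 → 01 87.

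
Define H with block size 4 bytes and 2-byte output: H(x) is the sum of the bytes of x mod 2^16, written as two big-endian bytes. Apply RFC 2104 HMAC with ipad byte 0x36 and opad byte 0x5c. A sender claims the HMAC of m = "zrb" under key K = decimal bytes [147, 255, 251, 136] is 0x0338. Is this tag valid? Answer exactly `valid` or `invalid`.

valid

Key decimal bytes [147, 255, 251, 136] = 93 ff fb 88 is exactly B = 4 bytes: K' = 93 ff fb 88.
K' ⊕ ipad = a5 c9 cd be; K' ⊕ opad = cf a3 a7 d4.
Inner hash: sum = 165+201+205+190+122+114+98 = 1095 → 04 47.
Outer hash (recomputed tag): sum = 207+163+167+212+4+71 = 824 → 03 38.
Recomputed tag = 0338; claimed = 0338 → match.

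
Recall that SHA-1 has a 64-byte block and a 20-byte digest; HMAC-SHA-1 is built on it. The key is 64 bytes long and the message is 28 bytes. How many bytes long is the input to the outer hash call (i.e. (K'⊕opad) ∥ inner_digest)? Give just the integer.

Key is 64 ≤ 64 bytes, zero-padded: |K'| = 64.
Outer input = (K'⊕opad) ∥ H(inner) → 64 + 20 = 84 bytes.

84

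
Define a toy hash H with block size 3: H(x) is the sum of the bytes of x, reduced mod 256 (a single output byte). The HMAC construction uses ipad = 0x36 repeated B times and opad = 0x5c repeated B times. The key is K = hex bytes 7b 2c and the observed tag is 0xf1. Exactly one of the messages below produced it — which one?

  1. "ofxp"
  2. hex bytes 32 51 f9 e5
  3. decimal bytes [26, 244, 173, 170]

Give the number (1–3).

2

Key hex bytes 7b 2c is 2 bytes ≤ B = 3; zero-pad to 3 bytes: K' = 7b 2c 00.
K' ⊕ ipad = 4d 1a 36; K' ⊕ opad = 27 70 5c.
m1: inner = H(4d 1a 36 6f 66 78 70) = 5a; tag = H(27 70 5c 5a) = 4d
m2: inner = H(4d 1a 36 32 51 f9 e5) = fe; tag = H(27 70 5c fe) = f1 ← matches
m3: inner = H(4d 1a 36 1a f4 ad aa) = 02; tag = H(27 70 5c 02) = f5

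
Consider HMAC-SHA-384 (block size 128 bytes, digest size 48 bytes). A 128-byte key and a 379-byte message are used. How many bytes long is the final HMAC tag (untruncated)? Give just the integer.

The tag is one SHA-384 digest: 48 bytes.

48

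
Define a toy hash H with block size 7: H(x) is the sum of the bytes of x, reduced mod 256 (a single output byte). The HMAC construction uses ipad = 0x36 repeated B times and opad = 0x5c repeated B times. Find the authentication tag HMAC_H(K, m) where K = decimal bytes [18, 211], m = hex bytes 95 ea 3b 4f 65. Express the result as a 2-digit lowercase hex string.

2e

Key decimal bytes [18, 211] = 12 d3 is 2 bytes ≤ B = 7; zero-pad to 7 bytes: K' = 12 d3 00 00 00 00 00.
K' ⊕ ipad = 24 e5 36 36 36 36 36.  K' ⊕ opad = 4e 8f 5c 5c 5c 5c 5c.
Inner input = (K'⊕ipad) ∥ m = 24 e5 36 36 36 36 36 ∥ 95 ea 3b 4f 65.
Inner hash: sum = 36+229+54+54+54+54+54+149+234+59+79+101 = 1157; mod 256 = 133 → 85.
Outer input = (K'⊕opad) ∥ inner = 4e 8f 5c 5c 5c 5c 5c ∥ 85.
Outer hash (tag): sum = 78+143+92+92+92+92+92+133 = 814; mod 256 = 46 → 2e.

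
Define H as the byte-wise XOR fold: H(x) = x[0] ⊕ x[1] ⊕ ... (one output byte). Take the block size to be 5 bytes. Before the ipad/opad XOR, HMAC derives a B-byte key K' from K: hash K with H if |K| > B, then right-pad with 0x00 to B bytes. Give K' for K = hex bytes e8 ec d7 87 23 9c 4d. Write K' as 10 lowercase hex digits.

|K| = 7 > B = 5, so first hash the key.
H(K): XOR e8⊕ec⊕d7⊕87⊕23⊕9c⊕4d = a6.
Zero-pad H(K) = a6 to 5 bytes: K' = a6 00 00 00 00.

a600000000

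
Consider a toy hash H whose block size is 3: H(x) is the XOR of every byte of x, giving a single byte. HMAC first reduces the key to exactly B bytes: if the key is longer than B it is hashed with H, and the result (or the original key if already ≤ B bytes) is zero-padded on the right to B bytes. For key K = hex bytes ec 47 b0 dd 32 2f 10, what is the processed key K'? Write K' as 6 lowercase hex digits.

|K| = 7 > B = 3, so first hash the key.
H(K): XOR ec⊕47⊕b0⊕dd⊕32⊕2f⊕10 = cb.
Zero-pad H(K) = cb to 3 bytes: K' = cb 00 00.

cb0000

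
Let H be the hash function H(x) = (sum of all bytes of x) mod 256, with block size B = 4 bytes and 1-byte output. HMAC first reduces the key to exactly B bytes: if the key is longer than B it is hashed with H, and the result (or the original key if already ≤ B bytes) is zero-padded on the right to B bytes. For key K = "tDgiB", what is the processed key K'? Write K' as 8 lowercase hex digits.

|K| = 5 > B = 4, so first hash the key.
H(K): sum = 116+68+103+105+66 = 458; mod 256 = 202 → ca.
Zero-pad H(K) = ca to 4 bytes: K' = ca 00 00 00.

ca000000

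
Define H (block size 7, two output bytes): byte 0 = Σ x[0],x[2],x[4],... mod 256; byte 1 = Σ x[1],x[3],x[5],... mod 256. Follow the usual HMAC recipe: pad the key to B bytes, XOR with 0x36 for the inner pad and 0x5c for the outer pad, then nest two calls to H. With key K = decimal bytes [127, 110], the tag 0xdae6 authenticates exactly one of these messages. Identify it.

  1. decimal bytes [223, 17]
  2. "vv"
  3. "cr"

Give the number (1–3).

Key decimal bytes [127, 110] = 7f 6e is 2 bytes ≤ B = 7; zero-pad to 7 bytes: K' = 7f 6e 00 00 00 00 00.
K' ⊕ ipad = 49 58 36 36 36 36 36; K' ⊕ opad = 23 32 5c 5c 5c 5c 5c.
m1: inner = H(49 58 36 36 36 36 36 df 11) = fc a3; tag = H(23 32 5c 5c 5c 5c 5c fc a3) = dae6 ← matches
m2: inner = H(49 58 36 36 36 36 36 76 76) = 61 3a; tag = H(23 32 5c 5c 5c 5c 5c 61 3a) = 714b
m3: inner = H(49 58 36 36 36 36 36 63 72) = 5d 27; tag = H(23 32 5c 5c 5c 5c 5c 5d 27) = 5e47

1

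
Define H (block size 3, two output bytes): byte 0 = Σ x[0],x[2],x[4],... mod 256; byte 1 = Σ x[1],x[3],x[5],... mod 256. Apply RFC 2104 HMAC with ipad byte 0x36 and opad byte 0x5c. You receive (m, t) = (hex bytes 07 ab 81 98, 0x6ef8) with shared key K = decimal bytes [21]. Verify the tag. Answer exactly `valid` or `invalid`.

Key decimal bytes [21] = 15 is 1 byte ≤ B = 3; zero-pad to 3 bytes: K' = 15 00 00.
K' ⊕ ipad = 23 36 36; K' ⊕ opad = 49 5c 5c.
Inner hash: even-index sum = 412 mod 256 = 156; odd-index sum = 190 mod 256 = 190 → 9c be.
Outer hash (recomputed tag): even-index sum = 355 mod 256 = 99; odd-index sum = 248 mod 256 = 248 → 63 f8.
Recomputed tag = 63f8; claimed = 6ef8 → mismatch.

invalid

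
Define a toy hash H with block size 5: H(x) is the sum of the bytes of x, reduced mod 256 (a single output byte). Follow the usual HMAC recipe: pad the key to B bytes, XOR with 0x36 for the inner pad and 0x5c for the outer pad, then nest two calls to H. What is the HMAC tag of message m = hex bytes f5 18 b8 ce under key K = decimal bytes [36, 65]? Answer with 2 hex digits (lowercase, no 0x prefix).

67

Key decimal bytes [36, 65] = 24 41 is 2 bytes ≤ B = 5; zero-pad to 5 bytes: K' = 24 41 00 00 00.
K' ⊕ ipad = 12 77 36 36 36.  K' ⊕ opad = 78 1d 5c 5c 5c.
Inner input = (K'⊕ipad) ∥ m = 12 77 36 36 36 ∥ f5 18 b8 ce.
Inner hash: sum = 18+119+54+54+54+245+24+184+206 = 958; mod 256 = 190 → be.
Outer input = (K'⊕opad) ∥ inner = 78 1d 5c 5c 5c ∥ be.
Outer hash (tag): sum = 120+29+92+92+92+190 = 615; mod 256 = 103 → 67.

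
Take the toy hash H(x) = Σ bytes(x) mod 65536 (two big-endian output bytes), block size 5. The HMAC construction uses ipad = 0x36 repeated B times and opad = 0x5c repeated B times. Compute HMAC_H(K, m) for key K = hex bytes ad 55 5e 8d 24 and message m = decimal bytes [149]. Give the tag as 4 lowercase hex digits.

030f

Key hex bytes ad 55 5e 8d 24 is exactly B = 5 bytes: K' = ad 55 5e 8d 24.
K' ⊕ ipad = 9b 63 68 bb 12.  K' ⊕ opad = f1 09 02 d1 78.
Inner input = (K'⊕ipad) ∥ m = 9b 63 68 bb 12 ∥ 95.
Inner hash: sum = 155+99+104+187+18+149 = 712 → 02 c8.
Outer input = (K'⊕opad) ∥ inner = f1 09 02 d1 78 ∥ 02 c8.
Outer hash (tag): sum = 241+9+2+209+120+2+200 = 783 → 03 0f.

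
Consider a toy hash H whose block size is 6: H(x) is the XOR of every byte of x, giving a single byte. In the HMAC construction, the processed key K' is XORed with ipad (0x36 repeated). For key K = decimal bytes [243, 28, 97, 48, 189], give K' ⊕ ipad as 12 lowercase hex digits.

c52a57068b36

Key decimal bytes [243, 28, 97, 48, 189] = f3 1c 61 30 bd is 5 bytes ≤ B = 6; zero-pad to 6 bytes: K' = f3 1c 61 30 bd 00.
XOR each byte with 0x36: f3⊕36=c5, 1c⊕36=2a, 61⊕36=57, 30⊕36=06, bd⊕36=8b, 00⊕36=36.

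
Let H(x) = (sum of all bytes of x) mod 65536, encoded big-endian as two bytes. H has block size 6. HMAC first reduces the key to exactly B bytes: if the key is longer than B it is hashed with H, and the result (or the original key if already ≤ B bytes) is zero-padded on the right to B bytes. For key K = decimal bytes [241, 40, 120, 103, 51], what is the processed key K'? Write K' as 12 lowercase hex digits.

f12878673300

Key decimal bytes [241, 40, 120, 103, 51] = f1 28 78 67 33 is 5 bytes ≤ B = 6; zero-pad to 6 bytes: K' = f1 28 78 67 33 00.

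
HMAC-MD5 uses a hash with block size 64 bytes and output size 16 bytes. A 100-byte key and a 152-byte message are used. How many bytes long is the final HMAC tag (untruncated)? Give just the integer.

The tag is one MD5 digest: 16 bytes.

16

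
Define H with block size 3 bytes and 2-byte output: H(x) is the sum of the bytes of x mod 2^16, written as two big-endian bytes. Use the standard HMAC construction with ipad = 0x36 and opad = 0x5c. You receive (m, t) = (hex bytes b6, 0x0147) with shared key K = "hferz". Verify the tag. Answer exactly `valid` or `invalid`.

valid

Key "hferz" = 68 66 65 72 7a is 5 bytes > B = 3, so hash it first: H(key) = 02 1f, then zero-pad to 3 bytes: K' = 02 1f 00.
K' ⊕ ipad = 34 29 36; K' ⊕ opad = 5e 43 5c.
Inner hash: sum = 52+41+54+182 = 329 → 01 49.
Outer hash (recomputed tag): sum = 94+67+92+1+73 = 327 → 01 47.
Recomputed tag = 0147; claimed = 0147 → match.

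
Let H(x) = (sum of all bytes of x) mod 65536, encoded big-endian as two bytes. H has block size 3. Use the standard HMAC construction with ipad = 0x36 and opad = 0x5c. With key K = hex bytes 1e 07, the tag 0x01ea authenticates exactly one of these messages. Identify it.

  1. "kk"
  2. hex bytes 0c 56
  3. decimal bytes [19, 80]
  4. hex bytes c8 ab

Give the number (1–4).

Key hex bytes 1e 07 is 2 bytes ≤ B = 3; zero-pad to 3 bytes: K' = 1e 07 00.
K' ⊕ ipad = 28 31 36; K' ⊕ opad = 42 5b 5c.
m1: inner = H(28 31 36 6b 6b) = 01 65; tag = H(42 5b 5c 01 65) = 015f
m2: inner = H(28 31 36 0c 56) = 00 f1; tag = H(42 5b 5c 00 f1) = 01ea ← matches
m3: inner = H(28 31 36 13 50) = 00 f2; tag = H(42 5b 5c 00 f2) = 01eb
m4: inner = H(28 31 36 c8 ab) = 02 02; tag = H(42 5b 5c 02 02) = 00fd

2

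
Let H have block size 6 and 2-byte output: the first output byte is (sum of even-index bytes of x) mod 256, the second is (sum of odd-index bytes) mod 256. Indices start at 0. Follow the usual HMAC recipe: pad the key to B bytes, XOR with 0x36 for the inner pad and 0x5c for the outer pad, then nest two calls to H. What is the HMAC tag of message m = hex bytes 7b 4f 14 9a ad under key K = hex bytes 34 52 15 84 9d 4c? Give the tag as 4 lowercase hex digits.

7e6f

Key hex bytes 34 52 15 84 9d 4c is exactly B = 6 bytes: K' = 34 52 15 84 9d 4c.
K' ⊕ ipad = 02 64 23 b2 ab 7a.  K' ⊕ opad = 68 0e 49 d8 c1 10.
Inner input = (K'⊕ipad) ∥ m = 02 64 23 b2 ab 7a ∥ 7b 4f 14 9a ad.
Inner hash: even-index sum = 524 mod 256 = 12; odd-index sum = 633 mod 256 = 121 → 0c 79.
Outer input = (K'⊕opad) ∥ inner = 68 0e 49 d8 c1 10 ∥ 0c 79.
Outer hash (tag): even-index sum = 382 mod 256 = 126; odd-index sum = 367 mod 256 = 111 → 7e 6f.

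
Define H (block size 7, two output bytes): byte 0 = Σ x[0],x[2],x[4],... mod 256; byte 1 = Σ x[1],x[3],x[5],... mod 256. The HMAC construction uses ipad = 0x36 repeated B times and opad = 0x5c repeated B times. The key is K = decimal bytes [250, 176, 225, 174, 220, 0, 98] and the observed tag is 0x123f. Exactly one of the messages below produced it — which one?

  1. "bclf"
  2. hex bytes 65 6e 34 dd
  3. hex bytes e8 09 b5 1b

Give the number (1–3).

3

Key decimal bytes [250, 176, 225, 174, 220, 0, 98] = fa b0 e1 ae dc 00 62 is exactly B = 7 bytes: K' = fa b0 e1 ae dc 00 62.
K' ⊕ ipad = cc 86 d7 98 ea 36 54; K' ⊕ opad = a6 ec bd f2 80 5c 3e.
m1: inner = H(cc 86 d7 98 ea 36 54 62 63 6c 66) = aa 22; tag = H(a6 ec bd f2 80 5c 3e aa 22) = 43e4
m2: inner = H(cc 86 d7 98 ea 36 54 65 6e 34 dd) = 2c ed; tag = H(a6 ec bd f2 80 5c 3e 2c ed) = 0e66
m3: inner = H(cc 86 d7 98 ea 36 54 e8 09 b5 1b) = 05 f1; tag = H(a6 ec bd f2 80 5c 3e 05 f1) = 123f ← matches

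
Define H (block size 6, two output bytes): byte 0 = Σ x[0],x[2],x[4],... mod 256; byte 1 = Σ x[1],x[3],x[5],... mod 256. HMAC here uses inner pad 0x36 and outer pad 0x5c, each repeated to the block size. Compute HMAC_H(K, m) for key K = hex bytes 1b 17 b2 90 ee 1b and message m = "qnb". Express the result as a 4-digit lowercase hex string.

43c0

Key hex bytes 1b 17 b2 90 ee 1b is exactly B = 6 bytes: K' = 1b 17 b2 90 ee 1b.
K' ⊕ ipad = 2d 21 84 a6 d8 2d.  K' ⊕ opad = 47 4b ee cc b2 47.
Inner input = (K'⊕ipad) ∥ m = 2d 21 84 a6 d8 2d ∥ 71 6e 62.
Inner hash: even-index sum = 604 mod 256 = 92; odd-index sum = 354 mod 256 = 98 → 5c 62.
Outer input = (K'⊕opad) ∥ inner = 47 4b ee cc b2 47 ∥ 5c 62.
Outer hash (tag): even-index sum = 579 mod 256 = 67; odd-index sum = 448 mod 256 = 192 → 43 c0.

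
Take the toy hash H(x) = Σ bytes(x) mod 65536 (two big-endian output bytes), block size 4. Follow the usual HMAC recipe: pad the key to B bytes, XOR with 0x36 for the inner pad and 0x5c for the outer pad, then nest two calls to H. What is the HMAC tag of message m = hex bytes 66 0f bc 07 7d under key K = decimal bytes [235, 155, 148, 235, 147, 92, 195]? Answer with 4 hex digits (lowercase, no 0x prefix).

Key decimal bytes [235, 155, 148, 235, 147, 92, 195] = eb 9b 94 eb 93 5c c3 is 7 bytes > B = 4, so hash it first: H(key) = 04 b7, then zero-pad to 4 bytes: K' = 04 b7 00 00.
K' ⊕ ipad = 32 81 36 36.  K' ⊕ opad = 58 eb 5c 5c.
Inner input = (K'⊕ipad) ∥ m = 32 81 36 36 ∥ 66 0f bc 07 7d.
Inner hash: sum = 50+129+54+54+102+15+188+7+125 = 724 → 02 d4.
Outer input = (K'⊕opad) ∥ inner = 58 eb 5c 5c ∥ 02 d4.
Outer hash (tag): sum = 88+235+92+92+2+212 = 721 → 02 d1.

02d1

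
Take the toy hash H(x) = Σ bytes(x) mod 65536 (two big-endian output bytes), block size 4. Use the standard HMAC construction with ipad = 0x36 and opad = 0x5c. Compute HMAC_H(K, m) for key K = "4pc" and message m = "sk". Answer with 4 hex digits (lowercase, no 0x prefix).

01e1

Key "4pc" = 34 70 63 is 3 bytes ≤ B = 4; zero-pad to 4 bytes: K' = 34 70 63 00.
K' ⊕ ipad = 02 46 55 36.  K' ⊕ opad = 68 2c 3f 5c.
Inner input = (K'⊕ipad) ∥ m = 02 46 55 36 ∥ 73 6b.
Inner hash: sum = 2+70+85+54+115+107 = 433 → 01 b1.
Outer input = (K'⊕opad) ∥ inner = 68 2c 3f 5c ∥ 01 b1.
Outer hash (tag): sum = 104+44+63+92+1+177 = 481 → 01 e1.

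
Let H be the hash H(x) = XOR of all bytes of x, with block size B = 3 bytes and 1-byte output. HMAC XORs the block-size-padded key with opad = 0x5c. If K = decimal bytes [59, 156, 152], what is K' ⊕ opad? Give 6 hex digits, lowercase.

67c0c4

Key decimal bytes [59, 156, 152] = 3b 9c 98 is exactly B = 3 bytes: K' = 3b 9c 98.
XOR each byte with 0x5c: 3b⊕5c=67, 9c⊕5c=c0, 98⊕5c=c4.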